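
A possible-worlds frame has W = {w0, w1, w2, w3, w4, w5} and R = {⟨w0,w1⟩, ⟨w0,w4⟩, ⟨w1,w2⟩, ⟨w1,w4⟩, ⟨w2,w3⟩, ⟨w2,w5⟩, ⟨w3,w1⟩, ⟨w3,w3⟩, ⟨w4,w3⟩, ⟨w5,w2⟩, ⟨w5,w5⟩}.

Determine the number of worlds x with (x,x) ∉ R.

Enumerating: w0, w1, w2, w4.

4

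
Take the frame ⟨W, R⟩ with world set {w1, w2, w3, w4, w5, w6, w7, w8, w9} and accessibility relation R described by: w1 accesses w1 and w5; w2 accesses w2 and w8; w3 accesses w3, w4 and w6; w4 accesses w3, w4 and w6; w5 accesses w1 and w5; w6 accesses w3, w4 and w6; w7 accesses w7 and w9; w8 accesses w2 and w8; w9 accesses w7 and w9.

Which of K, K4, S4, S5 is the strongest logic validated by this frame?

S5

Transitive (axiom 4): yes — every two-step R-path is closed by a direct edge.
Reflexive (axiom T): yes — every world is R-related to itself.
Euclidean (axiom 5): yes — any two successors of a common world are R-related.
So F validates K, K4, S4, S5. The strongest is S5.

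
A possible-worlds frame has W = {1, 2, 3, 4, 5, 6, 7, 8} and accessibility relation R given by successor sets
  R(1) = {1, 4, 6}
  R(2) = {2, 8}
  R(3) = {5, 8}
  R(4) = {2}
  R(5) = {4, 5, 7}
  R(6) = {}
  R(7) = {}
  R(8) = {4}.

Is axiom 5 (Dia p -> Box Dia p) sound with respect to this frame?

Axiom 5 corresponds to the accessibility relation being Euclidean.
Euclidean: no — 1 R 4 and 1 R 6, but not 4 R 6.

No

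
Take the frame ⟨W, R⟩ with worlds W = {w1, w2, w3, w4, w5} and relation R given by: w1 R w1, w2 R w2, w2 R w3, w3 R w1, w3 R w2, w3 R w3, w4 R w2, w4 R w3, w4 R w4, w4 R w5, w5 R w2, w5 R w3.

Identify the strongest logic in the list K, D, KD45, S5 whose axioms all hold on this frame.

Serial (axiom D): yes — every world has a successor (e.g. w1 R w1).
Euclidean (axiom 5): no — w3 R w1 and w3 R w2, but not w1 R w2.
Transitive (axiom 4): no — w2 R w3 and w3 R w1, but not w2 R w1.
Reflexive (axiom T): no — w5 is not related to itself.
So F validates K, D; KD45 would additionally require R to be Euclidean and transitive. The strongest is D.

D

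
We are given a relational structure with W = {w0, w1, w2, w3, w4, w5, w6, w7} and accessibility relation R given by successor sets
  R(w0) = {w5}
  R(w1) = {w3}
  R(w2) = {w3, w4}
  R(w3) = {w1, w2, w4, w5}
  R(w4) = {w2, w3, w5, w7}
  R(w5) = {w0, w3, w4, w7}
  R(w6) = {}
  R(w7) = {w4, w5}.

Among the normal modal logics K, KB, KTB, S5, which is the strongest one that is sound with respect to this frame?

Symmetric (axiom B): yes — every pair in R has its reverse in R.
Reflexive (axiom T): no — w0 is not related to itself.
Euclidean (axiom 5): no — w3 R w1 and w3 R w2, but not w1 R w2.
So F validates K, KB; KTB would additionally require R to be reflexive. The strongest is KB.

KB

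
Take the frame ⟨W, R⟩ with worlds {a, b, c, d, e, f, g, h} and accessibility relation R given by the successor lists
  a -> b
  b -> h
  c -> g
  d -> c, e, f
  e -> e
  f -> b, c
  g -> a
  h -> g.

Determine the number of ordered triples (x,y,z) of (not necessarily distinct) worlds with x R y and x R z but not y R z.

Enumerating: (a,b,b), (b,h,h), (c,g,g), (d,c,c), (d,c,e), (d,c,f), (d,e,c), (d,e,f), (d,f,e), (d,f,f), (f,b,b), (f,b,c), (f,c,b), (f,c,c), (g,a,a), (h,g,g).

16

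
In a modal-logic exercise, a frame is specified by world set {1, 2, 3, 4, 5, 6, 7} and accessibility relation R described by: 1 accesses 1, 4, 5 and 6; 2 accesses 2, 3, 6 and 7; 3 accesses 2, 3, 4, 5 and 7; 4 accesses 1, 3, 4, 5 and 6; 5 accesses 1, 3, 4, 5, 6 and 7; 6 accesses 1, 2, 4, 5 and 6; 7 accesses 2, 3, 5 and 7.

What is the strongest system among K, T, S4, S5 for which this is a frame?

T

Reflexive (axiom T): yes — every world is R-related to itself.
Transitive (axiom 4): no — 1 R 4 and 4 R 3, but not 1 R 3.
Euclidean (axiom 5): no — 2 R 3 and 2 R 6, but not 3 R 6.
So F validates K, T; S4 would additionally require R to be transitive. The strongest is T.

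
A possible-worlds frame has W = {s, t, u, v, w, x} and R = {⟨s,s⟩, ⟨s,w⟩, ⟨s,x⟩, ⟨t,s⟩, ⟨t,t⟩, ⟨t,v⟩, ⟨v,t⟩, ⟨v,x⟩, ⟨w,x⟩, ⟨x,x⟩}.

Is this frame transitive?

No

Transitive: no — t R s and s R w, but not t R w.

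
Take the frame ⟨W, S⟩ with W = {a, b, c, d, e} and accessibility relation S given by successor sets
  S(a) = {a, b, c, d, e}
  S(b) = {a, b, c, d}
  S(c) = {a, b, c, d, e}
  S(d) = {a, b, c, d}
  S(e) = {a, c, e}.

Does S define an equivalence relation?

Reflexive: yes — every world is S-related to itself.
Symmetric: yes — every pair in S has its reverse in S.
Transitive: no — b S a and a S e, but not b S e.
So S is not an equivalence relation.

No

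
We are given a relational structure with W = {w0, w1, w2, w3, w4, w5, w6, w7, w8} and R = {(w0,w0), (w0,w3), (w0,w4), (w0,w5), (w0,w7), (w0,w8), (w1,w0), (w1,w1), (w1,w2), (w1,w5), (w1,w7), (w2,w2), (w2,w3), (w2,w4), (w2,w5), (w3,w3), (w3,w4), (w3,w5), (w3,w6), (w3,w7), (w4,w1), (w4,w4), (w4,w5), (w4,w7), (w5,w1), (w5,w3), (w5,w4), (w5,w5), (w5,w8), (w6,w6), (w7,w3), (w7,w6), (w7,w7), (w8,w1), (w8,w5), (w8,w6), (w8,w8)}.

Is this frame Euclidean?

Euclidean: no — w0 R w3 and w0 R w8, but not w3 R w8.

No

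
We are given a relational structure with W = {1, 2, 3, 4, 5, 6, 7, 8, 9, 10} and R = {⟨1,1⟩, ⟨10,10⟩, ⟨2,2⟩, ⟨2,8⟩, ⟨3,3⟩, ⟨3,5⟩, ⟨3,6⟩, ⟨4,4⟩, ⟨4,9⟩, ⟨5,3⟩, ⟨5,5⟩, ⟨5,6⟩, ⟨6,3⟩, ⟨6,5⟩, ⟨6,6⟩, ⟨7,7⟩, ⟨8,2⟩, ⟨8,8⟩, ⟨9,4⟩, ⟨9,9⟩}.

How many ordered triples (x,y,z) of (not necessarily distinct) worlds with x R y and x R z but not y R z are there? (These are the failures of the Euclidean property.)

0

R is Euclidean; there are no such tuples.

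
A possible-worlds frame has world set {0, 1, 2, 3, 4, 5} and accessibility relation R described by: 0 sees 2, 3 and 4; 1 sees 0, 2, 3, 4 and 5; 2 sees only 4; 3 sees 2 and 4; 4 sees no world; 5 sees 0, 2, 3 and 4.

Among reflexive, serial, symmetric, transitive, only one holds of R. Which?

transitive

Reflexive: no — 0 is not related to itself.
Serial: no — 4 has no R-successor.
Symmetric: no — 0 R 2 but not 2 R 0.
Transitive: yes — every two-step R-path is closed by a direct edge.
Only transitive holds.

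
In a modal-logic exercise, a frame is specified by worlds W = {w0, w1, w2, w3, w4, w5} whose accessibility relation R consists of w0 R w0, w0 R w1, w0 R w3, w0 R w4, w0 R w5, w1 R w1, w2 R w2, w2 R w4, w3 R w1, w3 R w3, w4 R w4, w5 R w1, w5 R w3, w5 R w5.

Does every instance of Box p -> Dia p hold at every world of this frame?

Yes

By correspondence theory, D is valid on a frame iff R is serial.
Serial: yes — every world has a successor (e.g. w0 R w0).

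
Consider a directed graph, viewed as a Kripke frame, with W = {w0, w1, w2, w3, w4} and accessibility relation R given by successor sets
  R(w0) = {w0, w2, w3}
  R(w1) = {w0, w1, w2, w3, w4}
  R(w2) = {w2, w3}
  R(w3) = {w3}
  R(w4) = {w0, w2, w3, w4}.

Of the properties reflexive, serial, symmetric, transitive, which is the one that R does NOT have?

Reflexive: yes — every world is R-related to itself.
Serial: yes — every world has a successor (e.g. w0 R w0).
Symmetric: no — w0 R w2 but not w2 R w0.
Transitive: yes — every two-step R-path is closed by a direct edge.
Only symmetric fails.

symmetric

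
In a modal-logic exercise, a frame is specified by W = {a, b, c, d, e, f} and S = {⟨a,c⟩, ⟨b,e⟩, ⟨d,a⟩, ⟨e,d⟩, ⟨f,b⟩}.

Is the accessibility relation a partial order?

No

Reflexive: no — a is not related to itself.
Transitive: no — b S e and e S d, but not b S d.
Antisymmetric: yes — no distinct pair is related both ways.
So S is not a partial order.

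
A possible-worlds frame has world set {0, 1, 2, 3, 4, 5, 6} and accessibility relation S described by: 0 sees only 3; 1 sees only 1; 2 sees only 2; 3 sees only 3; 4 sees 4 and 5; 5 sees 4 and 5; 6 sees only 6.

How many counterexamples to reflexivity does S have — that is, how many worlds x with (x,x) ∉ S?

Enumerating: 0.

1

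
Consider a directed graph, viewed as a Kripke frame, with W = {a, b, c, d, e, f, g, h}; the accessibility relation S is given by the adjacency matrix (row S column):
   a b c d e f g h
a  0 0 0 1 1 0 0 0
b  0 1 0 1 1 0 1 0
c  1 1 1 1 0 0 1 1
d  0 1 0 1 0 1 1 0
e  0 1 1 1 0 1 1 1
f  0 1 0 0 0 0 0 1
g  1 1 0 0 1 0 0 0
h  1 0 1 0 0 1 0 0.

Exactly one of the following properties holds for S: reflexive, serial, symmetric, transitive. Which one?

Reflexive: no — a is not related to itself.
Serial: yes — every world has a successor (e.g. a S d).
Symmetric: no — a S d but not d S a.
Transitive: no — a S d and d S b, but not a S b.
Only serial holds.

serial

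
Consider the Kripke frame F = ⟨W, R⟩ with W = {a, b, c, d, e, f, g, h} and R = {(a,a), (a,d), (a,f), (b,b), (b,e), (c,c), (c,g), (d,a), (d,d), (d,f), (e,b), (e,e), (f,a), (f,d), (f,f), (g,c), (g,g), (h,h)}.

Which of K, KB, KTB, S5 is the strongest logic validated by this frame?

S5

Symmetric (axiom B): yes — every pair in R has its reverse in R.
Reflexive (axiom T): yes — every world is R-related to itself.
Euclidean (axiom 5): yes — any two successors of a common world are R-related.
So F validates K, KB, KTB, S5. The strongest is S5.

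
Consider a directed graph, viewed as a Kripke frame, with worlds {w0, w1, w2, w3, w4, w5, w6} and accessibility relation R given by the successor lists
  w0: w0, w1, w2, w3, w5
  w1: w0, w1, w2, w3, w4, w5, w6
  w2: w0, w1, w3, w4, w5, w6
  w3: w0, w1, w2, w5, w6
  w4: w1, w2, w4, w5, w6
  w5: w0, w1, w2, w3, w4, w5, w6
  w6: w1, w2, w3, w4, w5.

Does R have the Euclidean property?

No

Euclidean: no — w1 R w0 and w1 R w4, but not w0 R w4.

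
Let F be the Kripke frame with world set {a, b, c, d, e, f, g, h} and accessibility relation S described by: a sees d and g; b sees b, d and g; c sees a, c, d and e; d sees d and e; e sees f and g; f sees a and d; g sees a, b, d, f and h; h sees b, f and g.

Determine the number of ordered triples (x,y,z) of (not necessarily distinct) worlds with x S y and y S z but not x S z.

Enumerating: (a,d,e), (a,g,a), (a,g,b), (a,g,f), (a,g,h), (b,d,e), (b,g,a), (b,g,f), (b,g,h), (c,a,g), (c,e,f), (c,e,g), … and 20 more.
Total: 32.

32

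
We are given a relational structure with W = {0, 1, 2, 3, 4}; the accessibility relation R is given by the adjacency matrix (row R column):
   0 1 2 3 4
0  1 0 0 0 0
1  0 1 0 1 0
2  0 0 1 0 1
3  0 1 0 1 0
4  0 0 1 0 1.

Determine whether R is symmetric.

Yes

Symmetric: yes — every pair in R has its reverse in R.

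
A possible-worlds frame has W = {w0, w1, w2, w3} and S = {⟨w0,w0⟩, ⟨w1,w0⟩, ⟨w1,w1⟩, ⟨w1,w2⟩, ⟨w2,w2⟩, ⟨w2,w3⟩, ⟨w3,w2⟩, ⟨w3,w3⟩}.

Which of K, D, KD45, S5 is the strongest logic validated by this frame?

Serial (axiom D): yes — every world has a successor (e.g. w0 S w0).
Euclidean (axiom 5): no — w1 S w0 and w1 S w2, but not w0 S w2.
Transitive (axiom 4): no — w1 S w2 and w2 S w3, but not w1 S w3.
Reflexive (axiom T): yes — every world is S-related to itself.
So F validates K, D; KD45 would additionally require S to be Euclidean and transitive. The strongest is D.

D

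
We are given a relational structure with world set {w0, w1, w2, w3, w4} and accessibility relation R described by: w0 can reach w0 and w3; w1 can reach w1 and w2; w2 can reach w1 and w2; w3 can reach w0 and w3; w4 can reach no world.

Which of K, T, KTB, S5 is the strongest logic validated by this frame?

K

Reflexive (axiom T): no — w4 is not related to itself.
Symmetric (axiom B): yes — every pair in R has its reverse in R.
Euclidean (axiom 5): yes — any two successors of a common world are R-related.
So F validates K; T would additionally require R to be reflexive. The strongest is K.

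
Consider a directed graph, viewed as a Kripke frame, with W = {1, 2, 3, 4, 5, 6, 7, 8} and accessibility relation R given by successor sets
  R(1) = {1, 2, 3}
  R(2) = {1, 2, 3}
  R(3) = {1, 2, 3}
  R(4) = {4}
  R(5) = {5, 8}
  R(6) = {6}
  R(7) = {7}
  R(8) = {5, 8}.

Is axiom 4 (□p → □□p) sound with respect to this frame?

Yes

Axiom 4 corresponds to the accessibility relation being transitive.
Transitive: yes — every two-step R-path is closed by a direct edge.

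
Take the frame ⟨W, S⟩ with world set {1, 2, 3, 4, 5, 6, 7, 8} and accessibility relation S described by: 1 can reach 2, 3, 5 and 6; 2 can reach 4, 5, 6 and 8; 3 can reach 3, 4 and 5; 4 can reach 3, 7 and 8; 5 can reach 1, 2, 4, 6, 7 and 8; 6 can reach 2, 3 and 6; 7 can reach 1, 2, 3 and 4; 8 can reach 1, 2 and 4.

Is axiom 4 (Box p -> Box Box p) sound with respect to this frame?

No

By correspondence theory, 4 is valid on a frame iff S is transitive.
Transitive: no — 1 S 2 and 2 S 4, but not 1 S 4.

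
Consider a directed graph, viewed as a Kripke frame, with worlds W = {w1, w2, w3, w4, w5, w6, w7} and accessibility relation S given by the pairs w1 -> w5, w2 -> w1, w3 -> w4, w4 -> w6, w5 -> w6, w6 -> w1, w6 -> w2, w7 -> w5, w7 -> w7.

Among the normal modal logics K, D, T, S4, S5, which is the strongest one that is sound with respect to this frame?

Serial (axiom D): yes — every world has a successor (e.g. w1 S w5).
Reflexive (axiom T): no — w1 is not related to itself.
Transitive (axiom 4): no — w1 S w5 and w5 S w6, but not w1 S w6.
Euclidean (axiom 5): no — w6 S w1 and w6 S w2, but not w1 S w2.
So F validates K, D; T would additionally require S to be reflexive. The strongest is D.

D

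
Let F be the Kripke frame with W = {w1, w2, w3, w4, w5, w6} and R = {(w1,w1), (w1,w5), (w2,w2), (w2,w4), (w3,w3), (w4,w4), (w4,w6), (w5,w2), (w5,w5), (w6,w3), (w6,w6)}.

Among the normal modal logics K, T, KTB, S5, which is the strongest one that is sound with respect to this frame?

T

Reflexive (axiom T): yes — every world is R-related to itself.
Symmetric (axiom B): no — w1 R w5 but not w5 R w1.
Euclidean (axiom 5): no — w1 R w5 and w1 R w1, but not w5 R w1.
So F validates K, T; KTB would additionally require R to be symmetric. The strongest is T.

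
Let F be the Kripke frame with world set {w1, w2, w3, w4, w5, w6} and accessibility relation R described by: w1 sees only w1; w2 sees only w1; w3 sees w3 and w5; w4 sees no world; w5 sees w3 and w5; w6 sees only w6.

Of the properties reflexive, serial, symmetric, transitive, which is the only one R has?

Reflexive: no — w2 is not related to itself.
Serial: no — w4 has no R-successor.
Symmetric: no — w2 R w1 but not w1 R w2.
Transitive: yes — every two-step R-path is closed by a direct edge.
Only transitive holds.

transitive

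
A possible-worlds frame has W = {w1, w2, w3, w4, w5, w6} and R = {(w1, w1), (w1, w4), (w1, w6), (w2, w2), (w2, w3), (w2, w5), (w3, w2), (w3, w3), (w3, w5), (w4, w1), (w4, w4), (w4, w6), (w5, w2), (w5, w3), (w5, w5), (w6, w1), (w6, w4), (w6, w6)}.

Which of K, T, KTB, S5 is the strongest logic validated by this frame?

Reflexive (axiom T): yes — every world is R-related to itself.
Symmetric (axiom B): yes — every pair in R has its reverse in R.
Euclidean (axiom 5): yes — any two successors of a common world are R-related.
So F validates K, T, KTB, S5. The strongest is S5.

S5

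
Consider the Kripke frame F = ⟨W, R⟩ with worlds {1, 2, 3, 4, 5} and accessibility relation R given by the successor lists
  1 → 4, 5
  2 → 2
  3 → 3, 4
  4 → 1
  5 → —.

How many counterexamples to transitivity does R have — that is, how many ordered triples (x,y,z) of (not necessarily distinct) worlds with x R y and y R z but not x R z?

Enumerating: (1,4,1), (3,4,1), (4,1,4), (4,1,5).

4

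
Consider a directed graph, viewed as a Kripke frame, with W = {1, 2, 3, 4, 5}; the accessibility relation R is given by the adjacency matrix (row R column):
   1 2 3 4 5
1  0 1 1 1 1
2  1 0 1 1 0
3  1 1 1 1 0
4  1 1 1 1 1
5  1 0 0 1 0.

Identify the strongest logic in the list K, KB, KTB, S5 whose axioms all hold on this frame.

KB

Symmetric (axiom B): yes — every pair in R has its reverse in R.
Reflexive (axiom T): no — 1 is not related to itself.
Euclidean (axiom 5): no — 1 R 2 and 1 R 5, but not 2 R 5.
So F validates K, KB; KTB would additionally require R to be reflexive. The strongest is KB.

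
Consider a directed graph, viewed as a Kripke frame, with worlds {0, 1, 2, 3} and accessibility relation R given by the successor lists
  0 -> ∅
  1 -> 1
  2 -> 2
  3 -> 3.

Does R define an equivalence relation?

Reflexive: no — 0 is not related to itself.
Symmetric: yes — every pair in R has its reverse in R.
Transitive: yes — every two-step R-path is closed by a direct edge.
So R is not an equivalence relation.

No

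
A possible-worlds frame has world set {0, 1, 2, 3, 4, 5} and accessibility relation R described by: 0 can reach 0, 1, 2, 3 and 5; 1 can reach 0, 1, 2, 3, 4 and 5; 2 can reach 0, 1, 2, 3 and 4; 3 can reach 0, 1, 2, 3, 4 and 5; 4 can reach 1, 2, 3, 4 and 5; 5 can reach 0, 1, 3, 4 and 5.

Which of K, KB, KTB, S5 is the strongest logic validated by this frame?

Symmetric (axiom B): yes — every pair in R has its reverse in R.
Reflexive (axiom T): yes — every world is R-related to itself.
Euclidean (axiom 5): no — 0 R 2 and 0 R 5, but not 2 R 5.
So F validates K, KB, KTB; S5 would additionally require R to be Euclidean. The strongest is KTB.

KTB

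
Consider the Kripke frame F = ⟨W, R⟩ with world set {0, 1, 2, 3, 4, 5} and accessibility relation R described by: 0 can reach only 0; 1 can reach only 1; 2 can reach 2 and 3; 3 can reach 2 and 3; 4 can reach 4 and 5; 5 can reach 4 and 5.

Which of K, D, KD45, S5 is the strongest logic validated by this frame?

S5

Serial (axiom D): yes — every world has a successor (e.g. 0 R 0).
Euclidean (axiom 5): yes — any two successors of a common world are R-related.
Transitive (axiom 4): yes — every two-step R-path is closed by a direct edge.
Reflexive (axiom T): yes — every world is R-related to itself.
So F validates K, D, KD45, S5. The strongest is S5.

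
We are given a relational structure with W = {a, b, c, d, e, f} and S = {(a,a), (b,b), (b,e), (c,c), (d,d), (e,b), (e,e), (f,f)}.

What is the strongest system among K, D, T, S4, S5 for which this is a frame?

S5

Serial (axiom D): yes — every world has a successor (e.g. a S a).
Reflexive (axiom T): yes — every world is S-related to itself.
Transitive (axiom 4): yes — every two-step S-path is closed by a direct edge.
Euclidean (axiom 5): yes — any two successors of a common world are S-related.
So F validates K, D, T, S4, S5. The strongest is S5.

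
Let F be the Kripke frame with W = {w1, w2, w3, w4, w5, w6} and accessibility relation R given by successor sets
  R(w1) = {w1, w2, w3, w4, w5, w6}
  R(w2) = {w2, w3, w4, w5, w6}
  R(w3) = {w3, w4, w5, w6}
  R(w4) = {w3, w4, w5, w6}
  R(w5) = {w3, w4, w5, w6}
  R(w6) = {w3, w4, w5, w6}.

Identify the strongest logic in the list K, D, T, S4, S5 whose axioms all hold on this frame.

Serial (axiom D): yes — every world has a successor (e.g. w1 R w1).
Reflexive (axiom T): yes — every world is R-related to itself.
Transitive (axiom 4): yes — every two-step R-path is closed by a direct edge.
Euclidean (axiom 5): no — w1 R w3 and w1 R w2, but not w3 R w2.
So F validates K, D, T, S4; S5 would additionally require R to be Euclidean. The strongest is S4.

S4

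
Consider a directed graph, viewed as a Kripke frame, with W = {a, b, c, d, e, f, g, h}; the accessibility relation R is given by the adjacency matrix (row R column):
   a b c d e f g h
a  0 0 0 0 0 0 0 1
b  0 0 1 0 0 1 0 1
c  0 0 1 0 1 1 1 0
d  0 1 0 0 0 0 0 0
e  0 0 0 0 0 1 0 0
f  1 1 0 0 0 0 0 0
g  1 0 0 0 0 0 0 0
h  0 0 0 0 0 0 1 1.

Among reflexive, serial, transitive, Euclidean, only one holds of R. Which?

serial

Reflexive: no — a is not related to itself.
Serial: yes — every world has a successor (e.g. a R h).
Transitive: no — a R h and h R g, but not a R g.
Euclidean: no — b R c and b R h, but not c R h.
Only serial holds.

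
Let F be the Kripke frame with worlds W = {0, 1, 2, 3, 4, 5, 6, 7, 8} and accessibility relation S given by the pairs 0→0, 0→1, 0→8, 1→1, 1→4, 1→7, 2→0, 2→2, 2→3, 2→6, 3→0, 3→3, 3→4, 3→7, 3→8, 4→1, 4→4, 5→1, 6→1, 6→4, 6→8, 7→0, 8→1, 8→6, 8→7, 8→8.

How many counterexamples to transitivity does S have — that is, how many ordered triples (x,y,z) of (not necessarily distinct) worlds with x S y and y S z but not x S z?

28

Enumerating: (0,1,4), (0,1,7), (0,8,6), (0,8,7), (1,7,0), (2,0,1), (2,0,8), (2,3,4), (2,3,7), (2,3,8), (2,6,1), (2,6,4), … and 16 more.
Total: 28.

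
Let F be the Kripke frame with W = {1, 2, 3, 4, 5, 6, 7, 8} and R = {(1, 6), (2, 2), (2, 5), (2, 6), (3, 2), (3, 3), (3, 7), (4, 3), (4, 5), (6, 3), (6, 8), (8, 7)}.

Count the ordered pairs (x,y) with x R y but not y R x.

Enumerating: (1,6), (2,5), (2,6), (3,2), (3,7), (4,3), (4,5), (6,3), (6,8), (8,7).

10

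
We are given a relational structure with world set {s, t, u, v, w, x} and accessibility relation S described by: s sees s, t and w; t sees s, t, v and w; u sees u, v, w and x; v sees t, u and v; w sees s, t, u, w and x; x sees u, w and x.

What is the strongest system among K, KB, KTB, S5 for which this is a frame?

KTB

Symmetric (axiom B): yes — every pair in S has its reverse in S.
Reflexive (axiom T): yes — every world is S-related to itself.
Euclidean (axiom 5): no — t S s and t S v, but not s S v.
So F validates K, KB, KTB; S5 would additionally require S to be Euclidean. The strongest is KTB.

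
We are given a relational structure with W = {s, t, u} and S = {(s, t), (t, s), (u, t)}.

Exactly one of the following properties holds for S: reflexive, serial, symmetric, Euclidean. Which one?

serial

Reflexive: no — s is not related to itself.
Serial: yes — every world has a successor (e.g. s S t).
Symmetric: no — u S t but not t S u.
Euclidean: no — s S t and s S t, but not t S t.
Only serial holds.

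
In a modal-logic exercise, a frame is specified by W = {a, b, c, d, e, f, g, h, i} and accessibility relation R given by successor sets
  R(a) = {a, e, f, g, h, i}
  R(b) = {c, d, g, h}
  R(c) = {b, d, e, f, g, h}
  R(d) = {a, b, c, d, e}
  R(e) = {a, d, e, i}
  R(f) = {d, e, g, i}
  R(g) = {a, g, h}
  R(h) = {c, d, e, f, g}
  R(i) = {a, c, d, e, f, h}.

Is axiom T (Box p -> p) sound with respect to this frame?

No

The schema T characterises exactly the reflexive frames.
Reflexive: no — b is not related to itself.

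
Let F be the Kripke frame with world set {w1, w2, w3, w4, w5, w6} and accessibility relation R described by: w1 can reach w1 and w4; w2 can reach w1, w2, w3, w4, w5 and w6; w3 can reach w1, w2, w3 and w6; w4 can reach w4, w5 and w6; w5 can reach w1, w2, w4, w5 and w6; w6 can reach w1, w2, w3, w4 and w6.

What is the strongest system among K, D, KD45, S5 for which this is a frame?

D

Serial (axiom D): yes — every world has a successor (e.g. w1 R w1).
Euclidean (axiom 5): no — w2 R w1 and w2 R w3, but not w1 R w3.
Transitive (axiom 4): no — w1 R w4 and w4 R w5, but not w1 R w5.
Reflexive (axiom T): yes — every world is R-related to itself.
So F validates K, D; KD45 would additionally require R to be Euclidean and transitive. The strongest is D.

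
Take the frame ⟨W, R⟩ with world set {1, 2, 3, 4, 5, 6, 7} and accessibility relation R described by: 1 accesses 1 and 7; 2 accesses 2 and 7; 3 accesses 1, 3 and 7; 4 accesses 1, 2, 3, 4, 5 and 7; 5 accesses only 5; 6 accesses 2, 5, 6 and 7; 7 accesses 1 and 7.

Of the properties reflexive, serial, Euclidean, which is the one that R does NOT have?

Euclidean

Reflexive: yes — every world is R-related to itself.
Serial: yes — every world has a successor (e.g. 1 R 1).
Euclidean: no — 4 R 1 and 4 R 2, but not 1 R 2.
Only Euclidean fails.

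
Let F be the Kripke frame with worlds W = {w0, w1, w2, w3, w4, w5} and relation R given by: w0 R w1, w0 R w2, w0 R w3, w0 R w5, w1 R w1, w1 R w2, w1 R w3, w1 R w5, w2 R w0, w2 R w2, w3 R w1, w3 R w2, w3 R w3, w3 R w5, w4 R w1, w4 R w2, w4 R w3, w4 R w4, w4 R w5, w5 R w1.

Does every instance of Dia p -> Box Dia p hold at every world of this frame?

Axiom 5 corresponds to the accessibility relation being Euclidean.
Euclidean: no — w0 R w2 and w0 R w1, but not w2 R w1.

No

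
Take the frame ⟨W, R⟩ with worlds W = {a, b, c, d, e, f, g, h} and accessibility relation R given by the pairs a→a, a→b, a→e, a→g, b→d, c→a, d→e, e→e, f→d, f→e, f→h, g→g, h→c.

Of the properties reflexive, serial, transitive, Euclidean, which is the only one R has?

Reflexive: no — b is not related to itself.
Serial: yes — every world has a successor (e.g. a R a).
Transitive: no — a R b and b R d, but not a R d.
Euclidean: no — a R b and a R e, but not b R e.
Only serial holds.

serial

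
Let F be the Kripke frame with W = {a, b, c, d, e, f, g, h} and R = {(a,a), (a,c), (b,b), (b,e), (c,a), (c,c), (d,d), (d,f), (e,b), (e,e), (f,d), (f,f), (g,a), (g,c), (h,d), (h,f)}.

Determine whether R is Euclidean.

Euclidean: yes — any two successors of a common world are R-related.

Yes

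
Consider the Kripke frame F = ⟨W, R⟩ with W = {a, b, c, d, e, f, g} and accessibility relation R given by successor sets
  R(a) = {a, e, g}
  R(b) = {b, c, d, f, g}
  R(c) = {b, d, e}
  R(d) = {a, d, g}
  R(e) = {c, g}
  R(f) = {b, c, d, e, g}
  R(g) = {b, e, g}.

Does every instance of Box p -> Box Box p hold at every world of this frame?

The schema 4 characterises exactly the transitive frames.
Transitive: no — a R e and e R c, but not a R c.

No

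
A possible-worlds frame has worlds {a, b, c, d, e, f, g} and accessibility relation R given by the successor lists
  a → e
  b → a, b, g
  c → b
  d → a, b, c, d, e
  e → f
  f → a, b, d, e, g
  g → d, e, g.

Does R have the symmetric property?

Symmetric: no — a R e but not e R a.

No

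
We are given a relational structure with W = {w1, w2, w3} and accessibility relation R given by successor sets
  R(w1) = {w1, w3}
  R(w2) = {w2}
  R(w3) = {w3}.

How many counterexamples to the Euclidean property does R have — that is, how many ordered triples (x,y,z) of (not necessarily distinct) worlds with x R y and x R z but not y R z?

Enumerating: (w1,w3,w1).

1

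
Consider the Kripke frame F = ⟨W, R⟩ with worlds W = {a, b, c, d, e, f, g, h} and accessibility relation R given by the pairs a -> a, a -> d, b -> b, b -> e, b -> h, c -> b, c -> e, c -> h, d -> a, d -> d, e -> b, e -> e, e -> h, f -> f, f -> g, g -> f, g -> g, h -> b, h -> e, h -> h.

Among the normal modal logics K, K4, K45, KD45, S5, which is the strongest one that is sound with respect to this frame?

KD45

Transitive (axiom 4): yes — every two-step R-path is closed by a direct edge.
Euclidean (axiom 5): yes — any two successors of a common world are R-related.
Serial (axiom D): yes — every world has a successor (e.g. a R a).
Reflexive (axiom T): no — c is not related to itself.
So F validates K, K4, K45, KD45; S5 would additionally require R to be reflexive. The strongest is KD45.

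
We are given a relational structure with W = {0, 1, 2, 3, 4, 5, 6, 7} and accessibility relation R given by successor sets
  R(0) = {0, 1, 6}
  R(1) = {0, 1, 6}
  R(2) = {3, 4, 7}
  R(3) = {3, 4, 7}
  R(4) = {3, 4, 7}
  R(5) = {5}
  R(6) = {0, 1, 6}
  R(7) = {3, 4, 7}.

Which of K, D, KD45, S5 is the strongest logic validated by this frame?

KD45

Serial (axiom D): yes — every world has a successor (e.g. 0 R 0).
Euclidean (axiom 5): yes — any two successors of a common world are R-related.
Transitive (axiom 4): yes — every two-step R-path is closed by a direct edge.
Reflexive (axiom T): no — 2 is not related to itself.
So F validates K, D, KD45; S5 would additionally require R to be reflexive. The strongest is KD45.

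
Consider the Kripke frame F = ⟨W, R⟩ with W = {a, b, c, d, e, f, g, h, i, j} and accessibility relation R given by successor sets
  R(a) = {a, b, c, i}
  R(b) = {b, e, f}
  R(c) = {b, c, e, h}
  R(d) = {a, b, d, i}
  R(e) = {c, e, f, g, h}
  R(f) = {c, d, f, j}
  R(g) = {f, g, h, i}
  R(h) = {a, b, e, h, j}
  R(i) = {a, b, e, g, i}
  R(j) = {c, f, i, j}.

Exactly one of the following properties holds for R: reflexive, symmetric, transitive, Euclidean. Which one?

Reflexive: yes — every world is R-related to itself.
Symmetric: no — a R b but not b R a.
Transitive: no — a R b and b R e, but not a R e.
Euclidean: no — a R b and a R c, but not b R c.
Only reflexive holds.

reflexive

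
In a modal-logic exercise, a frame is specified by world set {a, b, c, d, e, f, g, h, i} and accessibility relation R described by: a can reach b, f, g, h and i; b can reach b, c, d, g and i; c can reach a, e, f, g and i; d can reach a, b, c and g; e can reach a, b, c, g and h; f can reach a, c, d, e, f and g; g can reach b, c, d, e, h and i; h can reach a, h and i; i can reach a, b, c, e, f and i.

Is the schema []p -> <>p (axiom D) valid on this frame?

By correspondence theory, D is valid on a frame iff R is serial.
Serial: yes — every world has a successor (e.g. a R b).

Yes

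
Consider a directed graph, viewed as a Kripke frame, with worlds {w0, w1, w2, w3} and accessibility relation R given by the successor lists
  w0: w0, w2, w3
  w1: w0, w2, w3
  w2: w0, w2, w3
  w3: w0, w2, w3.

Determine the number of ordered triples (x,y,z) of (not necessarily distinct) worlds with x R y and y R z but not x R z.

0

R is transitive; there are no such tuples.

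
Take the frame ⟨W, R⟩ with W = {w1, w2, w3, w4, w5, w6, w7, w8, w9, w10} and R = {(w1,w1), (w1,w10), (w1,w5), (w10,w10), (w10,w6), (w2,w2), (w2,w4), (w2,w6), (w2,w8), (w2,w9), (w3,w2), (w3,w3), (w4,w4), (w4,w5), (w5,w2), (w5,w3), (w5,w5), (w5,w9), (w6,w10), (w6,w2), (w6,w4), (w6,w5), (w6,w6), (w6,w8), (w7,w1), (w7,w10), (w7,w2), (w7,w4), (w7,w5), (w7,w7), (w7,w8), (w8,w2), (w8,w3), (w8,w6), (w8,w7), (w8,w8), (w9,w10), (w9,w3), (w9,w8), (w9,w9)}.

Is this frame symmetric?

Symmetric: no — w1 R w10 but not w10 R w1.

No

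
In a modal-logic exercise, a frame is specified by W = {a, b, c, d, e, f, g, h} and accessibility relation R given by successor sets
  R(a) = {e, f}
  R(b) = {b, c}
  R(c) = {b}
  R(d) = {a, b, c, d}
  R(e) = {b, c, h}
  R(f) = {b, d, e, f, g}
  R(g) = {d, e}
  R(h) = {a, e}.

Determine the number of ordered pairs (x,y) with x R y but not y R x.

Enumerating: (a,e), (a,f), (d,a), (d,b), (d,c), (e,b), (e,c), (f,b), (f,d), (f,e), (f,g), (g,d), (g,e), (h,a).

14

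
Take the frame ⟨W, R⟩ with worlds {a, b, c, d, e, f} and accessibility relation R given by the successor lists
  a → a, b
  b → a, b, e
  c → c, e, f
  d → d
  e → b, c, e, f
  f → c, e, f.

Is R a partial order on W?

No

Reflexive: yes — every world is R-related to itself.
Transitive: no — a R b and b R e, but not a R e.
Antisymmetric: no — a R b and b R a with a ≠ b.
So R is not a partial order.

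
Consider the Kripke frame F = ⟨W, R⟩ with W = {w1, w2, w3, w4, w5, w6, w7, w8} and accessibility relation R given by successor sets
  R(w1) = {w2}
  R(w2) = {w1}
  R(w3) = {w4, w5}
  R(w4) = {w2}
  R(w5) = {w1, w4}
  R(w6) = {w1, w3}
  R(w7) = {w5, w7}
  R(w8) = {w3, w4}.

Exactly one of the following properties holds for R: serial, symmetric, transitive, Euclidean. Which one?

serial

Serial: yes — every world has a successor (e.g. w1 R w2).
Symmetric: no — w3 R w4 but not w4 R w3.
Transitive: no — w3 R w4 and w4 R w2, but not w3 R w2.
Euclidean: no — w3 R w4 and w3 R w5, but not w4 R w5.
Only serial holds.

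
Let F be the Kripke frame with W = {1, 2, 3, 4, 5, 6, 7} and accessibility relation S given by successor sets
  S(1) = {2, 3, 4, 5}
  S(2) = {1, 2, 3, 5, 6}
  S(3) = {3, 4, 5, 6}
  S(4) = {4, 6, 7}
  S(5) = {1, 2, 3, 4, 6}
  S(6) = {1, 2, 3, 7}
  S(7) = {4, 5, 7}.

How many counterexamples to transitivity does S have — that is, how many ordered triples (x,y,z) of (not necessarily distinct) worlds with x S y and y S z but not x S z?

Enumerating: (1,2,1), (1,2,6), (1,3,6), (1,4,6), (1,4,7), (1,5,1), (1,5,6), (2,1,4), (2,3,4), (2,5,4), (2,6,7), (3,4,7), … and 28 more.
Total: 40.

40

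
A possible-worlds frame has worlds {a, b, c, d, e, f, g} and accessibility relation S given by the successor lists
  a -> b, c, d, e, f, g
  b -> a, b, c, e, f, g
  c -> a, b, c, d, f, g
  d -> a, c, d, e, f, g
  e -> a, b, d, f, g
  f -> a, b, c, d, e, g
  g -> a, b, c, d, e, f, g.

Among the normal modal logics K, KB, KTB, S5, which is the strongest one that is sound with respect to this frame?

Symmetric (axiom B): yes — every pair in S has its reverse in S.
Reflexive (axiom T): no — a is not related to itself.
Euclidean (axiom 5): no — a S b and a S d, but not b S d.
So F validates K, KB; KTB would additionally require S to be reflexive. The strongest is KB.

KB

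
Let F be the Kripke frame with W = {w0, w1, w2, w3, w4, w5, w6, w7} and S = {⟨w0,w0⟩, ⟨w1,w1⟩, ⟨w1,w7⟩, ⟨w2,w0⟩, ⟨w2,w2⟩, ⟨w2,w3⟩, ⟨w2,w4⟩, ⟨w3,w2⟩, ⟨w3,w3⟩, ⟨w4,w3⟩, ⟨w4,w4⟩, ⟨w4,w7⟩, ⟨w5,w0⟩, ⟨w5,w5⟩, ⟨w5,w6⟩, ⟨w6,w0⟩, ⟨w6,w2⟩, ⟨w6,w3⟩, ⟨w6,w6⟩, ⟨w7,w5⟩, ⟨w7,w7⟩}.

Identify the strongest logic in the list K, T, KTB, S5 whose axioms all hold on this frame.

T

Reflexive (axiom T): yes — every world is S-related to itself.
Symmetric (axiom B): no — w1 S w7 but not w7 S w1.
Euclidean (axiom 5): no — w2 S w0 and w2 S w3, but not w0 S w3.
So F validates K, T; KTB would additionally require S to be symmetric. The strongest is T.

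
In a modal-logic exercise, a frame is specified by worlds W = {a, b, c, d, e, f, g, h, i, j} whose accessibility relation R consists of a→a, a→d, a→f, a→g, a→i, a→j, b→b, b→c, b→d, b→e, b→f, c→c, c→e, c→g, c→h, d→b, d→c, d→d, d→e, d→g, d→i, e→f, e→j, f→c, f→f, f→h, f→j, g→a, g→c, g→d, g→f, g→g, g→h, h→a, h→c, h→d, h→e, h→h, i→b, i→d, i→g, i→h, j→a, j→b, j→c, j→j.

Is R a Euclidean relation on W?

No

Euclidean: no — a R d and a R f, but not d R f.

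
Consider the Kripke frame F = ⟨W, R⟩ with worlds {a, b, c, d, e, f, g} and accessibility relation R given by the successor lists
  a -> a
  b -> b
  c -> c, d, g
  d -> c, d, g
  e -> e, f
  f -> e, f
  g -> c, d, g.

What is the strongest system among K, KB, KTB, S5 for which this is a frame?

Symmetric (axiom B): yes — every pair in R has its reverse in R.
Reflexive (axiom T): yes — every world is R-related to itself.
Euclidean (axiom 5): yes — any two successors of a common world are R-related.
So F validates K, KB, KTB, S5. The strongest is S5.

S5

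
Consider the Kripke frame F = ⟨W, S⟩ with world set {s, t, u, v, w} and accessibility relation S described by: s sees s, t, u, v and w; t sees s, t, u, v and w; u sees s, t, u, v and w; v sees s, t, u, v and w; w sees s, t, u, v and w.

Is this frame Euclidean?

Yes

Euclidean: yes — any two successors of a common world are S-related.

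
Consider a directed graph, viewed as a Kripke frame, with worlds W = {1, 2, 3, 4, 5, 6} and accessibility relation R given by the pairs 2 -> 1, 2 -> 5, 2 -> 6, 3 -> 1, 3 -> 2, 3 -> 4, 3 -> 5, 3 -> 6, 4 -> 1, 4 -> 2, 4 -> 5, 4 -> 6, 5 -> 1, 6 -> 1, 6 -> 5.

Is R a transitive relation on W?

Yes

Transitive: yes — every two-step R-path is closed by a direct edge.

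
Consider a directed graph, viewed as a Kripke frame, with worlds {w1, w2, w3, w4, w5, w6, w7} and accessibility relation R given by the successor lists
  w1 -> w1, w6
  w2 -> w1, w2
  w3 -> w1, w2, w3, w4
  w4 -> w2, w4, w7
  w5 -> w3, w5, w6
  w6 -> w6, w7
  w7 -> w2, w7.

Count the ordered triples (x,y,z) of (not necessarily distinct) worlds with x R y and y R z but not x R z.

Enumerating: (w1,w6,w7), (w2,w1,w6), (w3,w1,w6), (w3,w4,w7), (w4,w2,w1), (w5,w3,w1), (w5,w3,w2), (w5,w3,w4), (w5,w6,w7), (w6,w7,w2), (w7,w2,w1).

11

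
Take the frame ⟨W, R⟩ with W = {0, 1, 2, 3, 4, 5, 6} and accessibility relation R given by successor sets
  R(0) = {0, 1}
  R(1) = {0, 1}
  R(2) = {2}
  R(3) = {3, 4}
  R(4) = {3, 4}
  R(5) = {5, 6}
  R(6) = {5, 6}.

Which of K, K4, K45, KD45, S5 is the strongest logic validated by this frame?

S5

Transitive (axiom 4): yes — every two-step R-path is closed by a direct edge.
Euclidean (axiom 5): yes — any two successors of a common world are R-related.
Serial (axiom D): yes — every world has a successor (e.g. 0 R 0).
Reflexive (axiom T): yes — every world is R-related to itself.
So F validates K, K4, K45, KD45, S5. The strongest is S5.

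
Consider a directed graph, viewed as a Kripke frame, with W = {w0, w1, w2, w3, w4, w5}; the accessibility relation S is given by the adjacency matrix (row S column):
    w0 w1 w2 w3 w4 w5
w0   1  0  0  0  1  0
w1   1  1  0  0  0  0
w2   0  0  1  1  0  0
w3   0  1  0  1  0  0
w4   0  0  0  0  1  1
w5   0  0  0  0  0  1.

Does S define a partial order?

Reflexive: yes — every world is S-related to itself.
Transitive: no — w0 S w4 and w4 S w5, but not w0 S w5.
Antisymmetric: yes — no distinct pair is related both ways.
So S is not a partial order.

No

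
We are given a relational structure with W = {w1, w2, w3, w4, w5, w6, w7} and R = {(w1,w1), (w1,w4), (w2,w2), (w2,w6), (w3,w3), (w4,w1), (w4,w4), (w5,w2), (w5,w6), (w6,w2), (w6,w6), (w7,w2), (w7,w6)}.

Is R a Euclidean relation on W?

Euclidean: yes — any two successors of a common world are R-related.

Yes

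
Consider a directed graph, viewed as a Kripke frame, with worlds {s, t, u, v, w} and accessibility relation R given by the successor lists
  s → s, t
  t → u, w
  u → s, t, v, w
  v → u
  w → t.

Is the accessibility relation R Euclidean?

Euclidean: no — t R w and t R u, but not w R u.

No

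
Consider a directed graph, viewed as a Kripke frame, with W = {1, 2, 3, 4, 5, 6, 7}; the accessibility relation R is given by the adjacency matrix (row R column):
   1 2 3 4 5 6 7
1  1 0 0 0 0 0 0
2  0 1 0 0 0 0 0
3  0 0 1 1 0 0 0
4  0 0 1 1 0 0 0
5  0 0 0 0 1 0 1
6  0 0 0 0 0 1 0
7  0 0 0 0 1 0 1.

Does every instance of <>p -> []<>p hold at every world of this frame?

By correspondence theory, 5 is valid on a frame iff R is Euclidean.
Euclidean: yes — any two successors of a common world are R-related.

Yes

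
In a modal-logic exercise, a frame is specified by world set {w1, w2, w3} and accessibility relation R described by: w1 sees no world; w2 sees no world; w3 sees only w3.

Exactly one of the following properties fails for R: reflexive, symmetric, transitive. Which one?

Reflexive: no — w1 is not related to itself.
Symmetric: yes — every pair in R has its reverse in R.
Transitive: yes — every two-step R-path is closed by a direct edge.
Only reflexive fails.

reflexive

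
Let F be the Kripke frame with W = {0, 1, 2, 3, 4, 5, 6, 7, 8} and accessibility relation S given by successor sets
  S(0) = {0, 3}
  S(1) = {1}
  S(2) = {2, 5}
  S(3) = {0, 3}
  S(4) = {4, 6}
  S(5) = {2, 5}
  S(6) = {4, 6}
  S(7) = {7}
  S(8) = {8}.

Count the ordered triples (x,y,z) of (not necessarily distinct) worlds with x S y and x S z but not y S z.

S is Euclidean; there are no such tuples.

0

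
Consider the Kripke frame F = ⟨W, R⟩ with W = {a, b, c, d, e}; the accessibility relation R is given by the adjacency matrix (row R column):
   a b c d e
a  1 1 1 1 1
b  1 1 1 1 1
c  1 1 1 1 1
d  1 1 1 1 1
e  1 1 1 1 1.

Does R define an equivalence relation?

Reflexive: yes — every world is R-related to itself.
Symmetric: yes — every pair in R has its reverse in R.
Transitive: yes — every two-step R-path is closed by a direct edge.
So R is an equivalence relation.

Yes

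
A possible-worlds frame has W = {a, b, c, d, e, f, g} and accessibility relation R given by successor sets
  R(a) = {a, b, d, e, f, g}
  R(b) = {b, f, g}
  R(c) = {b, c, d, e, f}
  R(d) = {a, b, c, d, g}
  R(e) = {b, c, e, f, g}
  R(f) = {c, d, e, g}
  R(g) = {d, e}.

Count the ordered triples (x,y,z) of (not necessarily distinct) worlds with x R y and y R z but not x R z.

Enumerating: (a,d,c), (a,e,c), (a,f,c), (b,f,c), (b,f,d), (b,f,e), (b,g,d), (b,g,e), (c,b,g), (c,d,a), (c,d,g), (c,e,g), … and 24 more.
Total: 36.

36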